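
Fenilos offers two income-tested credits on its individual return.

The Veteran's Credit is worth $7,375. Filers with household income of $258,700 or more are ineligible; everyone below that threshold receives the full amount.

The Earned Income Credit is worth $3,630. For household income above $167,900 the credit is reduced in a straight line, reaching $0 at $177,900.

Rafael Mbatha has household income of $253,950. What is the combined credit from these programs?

Veteran's Credit: $253,950 is below the $258,700 cutoff, so the full $7,375 applies.
Earned Income Credit: $253,950 is at or above $177,900, so the credit is $0.
Total: $7,375 + $0 = $7,375.

$7,375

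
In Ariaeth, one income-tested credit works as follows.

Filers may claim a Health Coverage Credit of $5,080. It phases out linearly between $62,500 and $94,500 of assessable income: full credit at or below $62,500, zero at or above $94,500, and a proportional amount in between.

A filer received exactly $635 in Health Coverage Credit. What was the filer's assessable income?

$90,500

$635 is 635/5,080 of the full $5,080, so 4,445/5,080 of the $32,000 range has been used: income = $62,500 + $32,000 × 4,445/5,080 = $90,500.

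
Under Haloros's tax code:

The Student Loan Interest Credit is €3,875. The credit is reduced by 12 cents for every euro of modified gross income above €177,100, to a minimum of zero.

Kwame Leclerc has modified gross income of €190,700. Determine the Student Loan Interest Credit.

Student Loan Interest Credit: 12% of the €13,600 excess over €177,100 is €1,632; credit = €3,875 − €1,632 = €2,243.

€2,243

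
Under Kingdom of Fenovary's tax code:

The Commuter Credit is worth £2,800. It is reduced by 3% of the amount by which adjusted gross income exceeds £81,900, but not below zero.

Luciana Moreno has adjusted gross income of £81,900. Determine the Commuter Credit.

£2,800

Commuter Credit: £81,900 is at or below the £81,900 threshold, so the full £2,800 applies.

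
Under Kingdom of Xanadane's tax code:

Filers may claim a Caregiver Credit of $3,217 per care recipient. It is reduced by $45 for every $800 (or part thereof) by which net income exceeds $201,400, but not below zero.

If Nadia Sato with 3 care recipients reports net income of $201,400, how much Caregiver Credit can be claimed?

Caregiver Credit: base = 3 × $3,217 = $9,651. $201,400 is at or below the $201,400 threshold, so the full $9,651 applies.

$9,651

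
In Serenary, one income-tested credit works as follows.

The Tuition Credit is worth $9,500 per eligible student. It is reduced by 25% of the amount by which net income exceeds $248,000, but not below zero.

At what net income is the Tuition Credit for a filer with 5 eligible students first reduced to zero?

$438,000

Full credit = 5 × $9,500 = $47,500.
The credit falls by 25% of each dollar above $248,000, so it reaches zero when the excess is $47,500 / 25% = $190,000: income = $248,000 + $190,000 = $438,000.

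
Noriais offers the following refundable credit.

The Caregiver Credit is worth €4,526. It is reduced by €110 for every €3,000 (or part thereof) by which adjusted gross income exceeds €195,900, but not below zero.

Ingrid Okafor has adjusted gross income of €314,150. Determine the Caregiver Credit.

Caregiver Credit: income exceeds €195,900 by €118,250, which is 40 full-or-partial €3,000 increments; reduction = 40 × €110 = €4,400, leaving €126.

€126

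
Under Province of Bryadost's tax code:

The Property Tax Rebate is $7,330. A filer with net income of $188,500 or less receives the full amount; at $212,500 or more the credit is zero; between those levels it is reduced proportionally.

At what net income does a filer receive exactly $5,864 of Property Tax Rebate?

$5,864 is 5,864/7,330 of the full $7,330, so 1,466/7,330 of the $24,000 range has been used: income = $188,500 + $24,000 × 1,466/7,330 = $193,300.

$193,300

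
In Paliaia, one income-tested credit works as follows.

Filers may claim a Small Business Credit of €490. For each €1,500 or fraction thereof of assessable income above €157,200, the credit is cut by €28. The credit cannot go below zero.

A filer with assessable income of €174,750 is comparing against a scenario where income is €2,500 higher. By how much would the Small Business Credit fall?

At €174,750 — income exceeds €157,200 by €17,550, which is 12 full-or-partial €1,500 increments; reduction = 12 × €28 = €336, leaving €154.
At €177,250 — income exceeds €157,200 by €20,050, which is 14 full-or-partial €1,500 increments; reduction = 14 × €28 = €392, leaving €98.
Lost: €154 − €98 = €56.

€56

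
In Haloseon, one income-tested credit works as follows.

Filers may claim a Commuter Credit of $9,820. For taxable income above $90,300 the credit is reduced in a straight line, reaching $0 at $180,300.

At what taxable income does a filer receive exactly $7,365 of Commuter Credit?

$112,800

$7,365 is 7,365/9,820 of the full $9,820, so 2,455/9,820 of the $90,000 range has been used: income = $90,300 + $90,000 × 2,455/9,820 = $112,800.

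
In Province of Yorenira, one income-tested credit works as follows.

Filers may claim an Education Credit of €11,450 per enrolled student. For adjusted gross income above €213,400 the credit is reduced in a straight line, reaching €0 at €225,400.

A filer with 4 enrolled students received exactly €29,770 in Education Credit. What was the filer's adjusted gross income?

Full credit = 4 × €11,450 = €45,800.
€29,770 is 29,770/45,800 of the full €45,800, so 16,030/45,800 of the €12,000 range has been used: income = €213,400 + €12,000 × 16,030/45,800 = €217,600.

€217,600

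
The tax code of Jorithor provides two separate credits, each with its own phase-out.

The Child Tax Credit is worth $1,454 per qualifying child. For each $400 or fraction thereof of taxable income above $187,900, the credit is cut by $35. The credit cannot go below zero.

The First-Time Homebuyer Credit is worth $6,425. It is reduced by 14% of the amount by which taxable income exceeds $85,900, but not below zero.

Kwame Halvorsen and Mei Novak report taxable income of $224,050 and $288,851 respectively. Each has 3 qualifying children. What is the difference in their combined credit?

Kwame ($224,050): Child Tax Credit: base = 3 × $1,454 = $4,362. income exceeds $187,900 by $36,150, which is 91 full-or-partial $400 increments; reduction = 91 × $35 = $3,185, leaving $1,177. First-Time Homebuyer Credit: 14% of the $138,150 excess over $85,900 is $19,341 ≥ base, so the credit is $0. total $1,177 + $0 = $1,177
Mei ($288,851): Child Tax Credit: base = 3 × $1,454 = $4,362. income exceeds $187,900 by $100,951 → 253 increments × $35 = $8,855 ≥ base, so the credit is $0. First-Time Homebuyer Credit: 14% of the $202,951 excess over $85,900 is $28,413.14 ≥ base, so the credit is $0. total $0 + $0 = $0
Difference: |$1,177 − $0| = $1,177.

$1,177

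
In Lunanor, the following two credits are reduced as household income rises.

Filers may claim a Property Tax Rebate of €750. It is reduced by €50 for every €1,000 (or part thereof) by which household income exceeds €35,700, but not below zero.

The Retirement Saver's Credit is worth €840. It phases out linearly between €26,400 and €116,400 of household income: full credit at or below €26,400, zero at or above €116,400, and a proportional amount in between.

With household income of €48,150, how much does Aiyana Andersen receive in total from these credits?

Property Tax Rebate: income exceeds €35,700 by €12,450, which is 13 full-or-partial €1,000 increments; reduction = 13 × €50 = €650, leaving €100.
Retirement Saver's Credit: €48,150 is €21,750 into a €90,000 phase-out range, leaving 68,250/90,000 of the credit: €840 × 68,250/90,000 = €637.
Total: €100 + €637 = €737.

€737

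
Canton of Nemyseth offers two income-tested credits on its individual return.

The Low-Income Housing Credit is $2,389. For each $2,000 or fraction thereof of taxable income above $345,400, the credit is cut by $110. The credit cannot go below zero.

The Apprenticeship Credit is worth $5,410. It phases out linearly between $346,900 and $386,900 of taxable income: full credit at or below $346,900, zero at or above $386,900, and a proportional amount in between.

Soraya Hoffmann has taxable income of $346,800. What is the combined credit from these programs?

$7,689

Low-Income Housing Credit: income exceeds $345,400 by $1,400, which is 1 full-or-partial $2,000 increment; reduction = 1 × $110 = $110, leaving $2,279.
Apprenticeship Credit: $346,800 is at or below the $346,900 threshold, so the full $5,410 applies.
Total: $2,279 + $5,410 = $7,689.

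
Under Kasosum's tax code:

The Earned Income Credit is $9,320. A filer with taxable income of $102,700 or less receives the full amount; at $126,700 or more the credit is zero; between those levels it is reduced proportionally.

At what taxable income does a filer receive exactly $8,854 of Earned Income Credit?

$103,900

$8,854 is 8,854/9,320 of the full $9,320, so 466/9,320 of the $24,000 range has been used: income = $102,700 + $24,000 × 466/9,320 = $103,900.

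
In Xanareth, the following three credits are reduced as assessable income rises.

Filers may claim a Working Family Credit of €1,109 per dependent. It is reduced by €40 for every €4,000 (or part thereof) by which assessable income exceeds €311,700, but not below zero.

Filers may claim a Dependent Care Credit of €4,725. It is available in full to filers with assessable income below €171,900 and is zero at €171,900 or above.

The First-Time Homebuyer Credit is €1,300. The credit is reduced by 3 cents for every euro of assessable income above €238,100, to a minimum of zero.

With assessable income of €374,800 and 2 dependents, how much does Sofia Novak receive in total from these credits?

€1,578

Working Family Credit: base = 2 × €1,109 = €2,218. income exceeds €311,700 by €63,100, which is 16 full-or-partial €4,000 increments; reduction = 16 × €40 = €640, leaving €1,578.
Dependent Care Credit: €374,800 meets or exceeds the €171,900 cutoff, so the credit is €0.
First-Time Homebuyer Credit: 3% of the €136,700 excess over €238,100 is €4,101 ≥ base, so the credit is €0.
Total: €1,578 + €0 + €0 = €1,578.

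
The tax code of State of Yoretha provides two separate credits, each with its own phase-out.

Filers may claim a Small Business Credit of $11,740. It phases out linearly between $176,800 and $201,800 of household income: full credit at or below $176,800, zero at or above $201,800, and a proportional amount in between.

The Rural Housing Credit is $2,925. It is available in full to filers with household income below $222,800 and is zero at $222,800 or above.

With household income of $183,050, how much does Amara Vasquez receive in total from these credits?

$11,730

Small Business Credit: $183,050 is $6,250 into a $25,000 phase-out range, leaving 18,750/25,000 of the credit: $11,740 × 18,750/25,000 = $8,805.
Rural Housing Credit: $183,050 is below the $222,800 cutoff, so the full $2,925 applies.
Total: $8,805 + $2,925 = $11,730.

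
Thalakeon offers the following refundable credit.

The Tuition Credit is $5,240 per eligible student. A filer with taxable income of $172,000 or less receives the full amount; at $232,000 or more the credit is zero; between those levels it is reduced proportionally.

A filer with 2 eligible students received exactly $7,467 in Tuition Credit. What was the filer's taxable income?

Full credit = 2 × $5,240 = $10,480.
$7,467 is 7,467/10,480 of the full $10,480, so 3,013/10,480 of the $60,000 range has been used: income = $172,000 + $60,000 × 3,013/10,480 = $189,250.

$189,250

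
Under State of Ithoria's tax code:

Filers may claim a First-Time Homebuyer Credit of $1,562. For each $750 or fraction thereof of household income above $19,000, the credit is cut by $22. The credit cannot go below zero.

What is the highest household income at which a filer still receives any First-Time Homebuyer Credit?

After 70 increments the reduction is 70 × $22 = $1,540, leaving $22; one more increment wipes it out. Increment 70 ends at excess 70 × $750 = $52,500, so the highest qualifying income is $19,000 + $52,500 = $71,500.

$71,500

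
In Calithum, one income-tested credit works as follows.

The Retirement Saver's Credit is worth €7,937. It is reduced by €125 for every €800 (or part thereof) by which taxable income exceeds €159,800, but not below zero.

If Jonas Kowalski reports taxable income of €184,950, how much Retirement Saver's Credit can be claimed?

€3,937

Retirement Saver's Credit: income exceeds €159,800 by €25,150, which is 32 full-or-partial €800 increments; reduction = 32 × €125 = €4,000, leaving €3,937.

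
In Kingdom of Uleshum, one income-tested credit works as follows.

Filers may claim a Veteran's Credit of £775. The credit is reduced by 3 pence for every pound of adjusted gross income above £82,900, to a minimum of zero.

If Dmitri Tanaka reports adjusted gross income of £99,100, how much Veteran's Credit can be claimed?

Veteran's Credit: 3% of the £16,200 excess over £82,900 is £486; credit = £775 − £486 = £289.

£289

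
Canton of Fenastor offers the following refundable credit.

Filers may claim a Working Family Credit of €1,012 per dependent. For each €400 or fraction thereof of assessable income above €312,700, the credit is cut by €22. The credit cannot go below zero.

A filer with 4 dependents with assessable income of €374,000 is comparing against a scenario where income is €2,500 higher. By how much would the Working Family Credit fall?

At €374,000 — base = 4 × €1,012 = €4,048. income exceeds €312,700 by €61,300, which is 154 full-or-partial €400 increments; reduction = 154 × €22 = €3,388, leaving €660.
At €376,500 — base = 4 × €1,012 = €4,048. income exceeds €312,700 by €63,800, which is 160 full-or-partial €400 increments; reduction = 160 × €22 = €3,520, leaving €528.
Lost: €660 − €528 = €132.

€132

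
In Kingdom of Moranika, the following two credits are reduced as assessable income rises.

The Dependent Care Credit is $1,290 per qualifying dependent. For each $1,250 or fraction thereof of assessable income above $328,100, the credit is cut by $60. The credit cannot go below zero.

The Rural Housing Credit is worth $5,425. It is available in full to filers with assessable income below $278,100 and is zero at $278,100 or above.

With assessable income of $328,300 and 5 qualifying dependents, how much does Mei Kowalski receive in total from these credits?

Dependent Care Credit: base = 5 × $1,290 = $6,450. income exceeds $328,100 by $200, which is 1 full-or-partial $1,250 increment; reduction = 1 × $60 = $60, leaving $6,390.
Rural Housing Credit: $328,300 meets or exceeds the $278,100 cutoff, so the credit is $0.
Total: $6,390 + $0 = $6,390.

$6,390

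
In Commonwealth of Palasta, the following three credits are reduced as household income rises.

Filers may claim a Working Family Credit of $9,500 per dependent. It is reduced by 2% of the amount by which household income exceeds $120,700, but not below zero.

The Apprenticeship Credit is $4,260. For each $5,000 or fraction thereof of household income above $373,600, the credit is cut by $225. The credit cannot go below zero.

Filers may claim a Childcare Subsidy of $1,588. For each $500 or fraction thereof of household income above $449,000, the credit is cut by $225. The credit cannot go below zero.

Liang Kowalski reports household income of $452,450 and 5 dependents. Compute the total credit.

Working Family Credit: base = 5 × $9,500 = $47,500. 2% of the $331,750 excess over $120,700 is $6,635; credit = $47,500 − $6,635 = $40,865.
Apprenticeship Credit: income exceeds $373,600 by $78,850, which is 16 full-or-partial $5,000 increments; reduction = 16 × $225 = $3,600, leaving $660.
Childcare Subsidy: income exceeds $449,000 by $3,450, which is 7 full-or-partial $500 increments; reduction = 7 × $225 = $1,575, leaving $13.
Total: $40,865 + $660 + $13 = $41,538.

$41,538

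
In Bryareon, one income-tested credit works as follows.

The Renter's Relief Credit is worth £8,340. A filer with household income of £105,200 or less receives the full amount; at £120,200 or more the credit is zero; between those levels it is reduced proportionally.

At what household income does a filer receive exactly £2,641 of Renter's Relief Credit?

£2,641 is 2,641/8,340 of the full £8,340, so 5,699/8,340 of the £15,000 range has been used: income = £105,200 + £15,000 × 5,699/8,340 = £115,450.

£115,450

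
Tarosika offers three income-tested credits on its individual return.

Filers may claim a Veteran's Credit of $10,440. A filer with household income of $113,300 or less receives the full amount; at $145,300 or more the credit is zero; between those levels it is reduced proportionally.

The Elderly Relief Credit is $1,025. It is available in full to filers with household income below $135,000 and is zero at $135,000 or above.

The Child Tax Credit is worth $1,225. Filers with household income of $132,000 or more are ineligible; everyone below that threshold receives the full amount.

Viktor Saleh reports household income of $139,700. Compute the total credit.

$1,827

Veteran's Credit: $139,700 is $26,400 into a $32,000 phase-out range, leaving 5,600/32,000 of the credit: $10,440 × 5,600/32,000 = $1,827.
Elderly Relief Credit: $139,700 meets or exceeds the $135,000 cutoff, so the credit is $0.
Child Tax Credit: $139,700 meets or exceeds the $132,000 cutoff, so the credit is $0.
Total: $1,827 + $0 + $0 = $1,827.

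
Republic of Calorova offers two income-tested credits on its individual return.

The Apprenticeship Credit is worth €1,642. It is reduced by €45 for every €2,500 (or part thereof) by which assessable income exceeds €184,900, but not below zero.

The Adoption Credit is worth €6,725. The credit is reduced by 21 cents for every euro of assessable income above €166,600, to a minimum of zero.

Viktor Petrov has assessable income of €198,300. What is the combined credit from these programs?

€1,440

Apprenticeship Credit: income exceeds €184,900 by €13,400, which is 6 full-or-partial €2,500 increments; reduction = 6 × €45 = €270, leaving €1,372.
Adoption Credit: 21% of the €31,700 excess over €166,600 is €6,657; credit = €6,725 − €6,657 = €68.
Total: €1,372 + €68 = €1,440.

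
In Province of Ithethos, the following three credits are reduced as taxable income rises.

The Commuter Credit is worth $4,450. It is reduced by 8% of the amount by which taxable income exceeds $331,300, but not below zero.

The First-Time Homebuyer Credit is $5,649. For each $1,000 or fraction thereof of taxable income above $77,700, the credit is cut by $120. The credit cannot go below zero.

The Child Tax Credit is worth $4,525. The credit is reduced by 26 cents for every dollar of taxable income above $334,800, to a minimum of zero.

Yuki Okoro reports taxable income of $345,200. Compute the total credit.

Commuter Credit: 8% of the $13,900 excess over $331,300 is $1,112; credit = $4,450 − $1,112 = $3,338.
First-Time Homebuyer Credit: income exceeds $77,700 by $267,500 → 268 increments × $120 = $32,160 ≥ base, so the credit is $0.
Child Tax Credit: 26% of the $10,400 excess over $334,800 is $2,704; credit = $4,525 − $2,704 = $1,821.
Total: $3,338 + $0 + $1,821 = $5,159.

$5,159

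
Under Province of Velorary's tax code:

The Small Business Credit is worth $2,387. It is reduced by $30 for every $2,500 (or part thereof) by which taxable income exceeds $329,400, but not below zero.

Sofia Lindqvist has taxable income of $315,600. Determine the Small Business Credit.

$2,387

Small Business Credit: $315,600 is at or below the $329,400 threshold, so the full $2,387 applies.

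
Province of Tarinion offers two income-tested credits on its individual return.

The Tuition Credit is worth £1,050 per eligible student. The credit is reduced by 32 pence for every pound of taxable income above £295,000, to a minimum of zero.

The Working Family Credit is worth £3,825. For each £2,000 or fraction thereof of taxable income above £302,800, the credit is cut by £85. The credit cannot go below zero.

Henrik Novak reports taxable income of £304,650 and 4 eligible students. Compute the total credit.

£4,852

Tuition Credit: base = 4 × £1,050 = £4,200. 32% of the £9,650 excess over £295,000 is £3,088; credit = £4,200 − £3,088 = £1,112.
Working Family Credit: income exceeds £302,800 by £1,850, which is 1 full-or-partial £2,000 increment; reduction = 1 × £85 = £85, leaving £3,740.
Total: £1,112 + £3,740 = £4,852.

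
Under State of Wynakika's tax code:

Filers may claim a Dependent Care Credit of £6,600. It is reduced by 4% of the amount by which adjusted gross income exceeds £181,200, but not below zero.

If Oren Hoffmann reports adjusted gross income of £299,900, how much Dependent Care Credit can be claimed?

Dependent Care Credit: 4% of the £118,700 excess over £181,200 is £4,748; credit = £6,600 − £4,748 = £1,852.

£1,852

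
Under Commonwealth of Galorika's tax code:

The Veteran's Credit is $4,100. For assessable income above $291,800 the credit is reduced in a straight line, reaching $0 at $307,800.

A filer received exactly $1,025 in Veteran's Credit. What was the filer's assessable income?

$303,800

$1,025 is 1,025/4,100 of the full $4,100, so 3,075/4,100 of the $16,000 range has been used: income = $291,800 + $16,000 × 3,075/4,100 = $303,800.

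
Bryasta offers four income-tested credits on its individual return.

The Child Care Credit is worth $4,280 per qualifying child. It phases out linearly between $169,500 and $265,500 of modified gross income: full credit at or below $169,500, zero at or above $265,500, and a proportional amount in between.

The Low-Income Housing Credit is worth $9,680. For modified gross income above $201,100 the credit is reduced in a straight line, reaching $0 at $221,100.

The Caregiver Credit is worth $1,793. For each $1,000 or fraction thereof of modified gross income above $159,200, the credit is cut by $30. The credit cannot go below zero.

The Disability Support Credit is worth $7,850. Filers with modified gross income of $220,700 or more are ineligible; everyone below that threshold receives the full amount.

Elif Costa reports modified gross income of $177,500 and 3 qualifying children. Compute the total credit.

$30,523

Child Care Credit: base = 3 × $4,280 = $12,840. $177,500 is $8,000 into a $96,000 phase-out range, leaving 88,000/96,000 of the credit: $12,840 × 88,000/96,000 = $11,770.
Low-Income Housing Credit: $177,500 is at or below the $201,100 threshold, so the full $9,680 applies.
Caregiver Credit: income exceeds $159,200 by $18,300, which is 19 full-or-partial $1,000 increments; reduction = 19 × $30 = $570, leaving $1,223.
Disability Support Credit: $177,500 is below the $220,700 cutoff, so the full $7,850 applies.
Total: $11,770 + $9,680 + $1,223 + $7,850 = $30,523.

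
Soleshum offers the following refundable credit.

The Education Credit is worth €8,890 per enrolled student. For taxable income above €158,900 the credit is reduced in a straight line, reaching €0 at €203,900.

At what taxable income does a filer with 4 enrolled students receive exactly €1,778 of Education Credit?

Full credit = 4 × €8,890 = €35,560.
€1,778 is 1,778/35,560 of the full €35,560, so 33,782/35,560 of the €45,000 range has been used: income = €158,900 + €45,000 × 33,782/35,560 = €201,650.

€201,650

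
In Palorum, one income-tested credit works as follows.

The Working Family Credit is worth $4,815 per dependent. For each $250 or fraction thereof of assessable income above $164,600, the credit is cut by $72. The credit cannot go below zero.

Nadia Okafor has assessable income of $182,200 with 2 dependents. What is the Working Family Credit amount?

Working Family Credit: base = 2 × $4,815 = $9,630. income exceeds $164,600 by $17,600, which is 71 full-or-partial $250 increments; reduction = 71 × $72 = $5,112, leaving $4,518.

$4,518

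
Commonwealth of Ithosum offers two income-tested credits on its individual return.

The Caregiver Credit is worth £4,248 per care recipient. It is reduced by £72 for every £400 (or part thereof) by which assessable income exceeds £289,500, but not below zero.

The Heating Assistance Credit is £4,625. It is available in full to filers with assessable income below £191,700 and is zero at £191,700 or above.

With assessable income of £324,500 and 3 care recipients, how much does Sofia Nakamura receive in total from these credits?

£6,408

Caregiver Credit: base = 3 × £4,248 = £12,744. income exceeds £289,500 by £35,000, which is 88 full-or-partial £400 increments; reduction = 88 × £72 = £6,336, leaving £6,408.
Heating Assistance Credit: £324,500 meets or exceeds the £191,700 cutoff, so the credit is £0.
Total: £6,408 + £0 = £6,408.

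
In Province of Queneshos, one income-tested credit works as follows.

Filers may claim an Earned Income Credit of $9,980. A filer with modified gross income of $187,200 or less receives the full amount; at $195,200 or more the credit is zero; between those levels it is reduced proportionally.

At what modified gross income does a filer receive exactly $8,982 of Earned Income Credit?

$8,982 is 8,982/9,980 of the full $9,980, so 998/9,980 of the $8,000 range has been used: income = $187,200 + $8,000 × 998/9,980 = $188,000.

$188,000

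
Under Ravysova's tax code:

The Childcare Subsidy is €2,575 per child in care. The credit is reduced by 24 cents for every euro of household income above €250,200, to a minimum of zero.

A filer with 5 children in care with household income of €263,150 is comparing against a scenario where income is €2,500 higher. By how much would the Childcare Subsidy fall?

€600

At €263,150 — base = 5 × €2,575 = €12,875. 24% of the €12,950 excess over €250,200 is €3,108; credit = €12,875 − €3,108 = €9,767.
At €265,650 — base = 5 × €2,575 = €12,875. 24% of the €15,450 excess over €250,200 is €3,708; credit = €12,875 − €3,708 = €9,167.
Lost: €9,767 − €9,167 = €600.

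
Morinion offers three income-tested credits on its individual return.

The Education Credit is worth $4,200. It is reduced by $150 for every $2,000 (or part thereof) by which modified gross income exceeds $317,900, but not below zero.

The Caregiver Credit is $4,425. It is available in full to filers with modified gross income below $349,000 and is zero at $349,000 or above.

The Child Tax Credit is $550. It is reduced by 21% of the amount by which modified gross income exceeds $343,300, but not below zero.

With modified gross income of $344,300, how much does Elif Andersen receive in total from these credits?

$6,865

Education Credit: income exceeds $317,900 by $26,400, which is 14 full-or-partial $2,000 increments; reduction = 14 × $150 = $2,100, leaving $2,100.
Caregiver Credit: $344,300 is below the $349,000 cutoff, so the full $4,425 applies.
Child Tax Credit: 21% of the $1,000 excess over $343,300 is $210; credit = $550 − $210 = $340.
Total: $2,100 + $4,425 + $340 = $6,865.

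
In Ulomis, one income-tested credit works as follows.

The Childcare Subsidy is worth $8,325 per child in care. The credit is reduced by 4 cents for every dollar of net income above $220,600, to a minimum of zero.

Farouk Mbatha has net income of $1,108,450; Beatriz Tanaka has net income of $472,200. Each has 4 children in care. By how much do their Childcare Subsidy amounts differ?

Farouk ($1,108,450): Childcare Subsidy: base = 4 × $8,325 = $33,300. 4% of the $887,850 excess over $220,600 is $35,514 ≥ base, so the credit is $0.
Beatriz ($472,200): Childcare Subsidy: base = 4 × $8,325 = $33,300. 4% of the $251,600 excess over $220,600 is $10,064; credit = $33,300 − $10,064 = $23,236.
Difference: |$0 − $23,236| = $23,236.

$23,236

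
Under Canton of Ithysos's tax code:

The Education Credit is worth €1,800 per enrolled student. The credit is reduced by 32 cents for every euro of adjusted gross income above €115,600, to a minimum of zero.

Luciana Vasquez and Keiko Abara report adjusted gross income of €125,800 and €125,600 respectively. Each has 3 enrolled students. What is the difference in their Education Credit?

€64

Luciana (€125,800): Education Credit: base = 3 × €1,800 = €5,400. 32% of the €10,200 excess over €115,600 is €3,264; credit = €5,400 − €3,264 = €2,136.
Keiko (€125,600): Education Credit: base = 3 × €1,800 = €5,400. 32% of the €10,000 excess over €115,600 is €3,200; credit = €5,400 − €3,200 = €2,200.
Difference: |€2,136 − €2,200| = €64.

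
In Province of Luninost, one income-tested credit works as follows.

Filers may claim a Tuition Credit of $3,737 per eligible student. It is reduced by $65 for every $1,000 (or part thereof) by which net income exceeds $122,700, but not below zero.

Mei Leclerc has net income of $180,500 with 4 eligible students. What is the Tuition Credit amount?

Tuition Credit: base = 4 × $3,737 = $14,948. income exceeds $122,700 by $57,800, which is 58 full-or-partial $1,000 increments; reduction = 58 × $65 = $3,770, leaving $11,178.

$11,178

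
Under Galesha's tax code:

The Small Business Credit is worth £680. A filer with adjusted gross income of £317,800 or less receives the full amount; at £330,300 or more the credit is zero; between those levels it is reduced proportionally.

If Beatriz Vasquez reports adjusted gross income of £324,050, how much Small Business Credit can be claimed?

Small Business Credit: £324,050 is £6,250 into a £12,500 phase-out range, leaving 6,250/12,500 of the credit: £680 × 6,250/12,500 = £340.

£340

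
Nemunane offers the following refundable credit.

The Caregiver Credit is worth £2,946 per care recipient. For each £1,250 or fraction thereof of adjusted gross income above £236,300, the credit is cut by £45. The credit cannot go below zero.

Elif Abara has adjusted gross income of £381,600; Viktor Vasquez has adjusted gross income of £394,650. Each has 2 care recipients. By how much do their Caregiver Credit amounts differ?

Elif (£381,600): Caregiver Credit: base = 2 × £2,946 = £5,892. income exceeds £236,300 by £145,300, which is 117 full-or-partial £1,250 increments; reduction = 117 × £45 = £5,265, leaving £627.
Viktor (£394,650): Caregiver Credit: base = 2 × £2,946 = £5,892. income exceeds £236,300 by £158,350, which is 127 full-or-partial £1,250 increments; reduction = 127 × £45 = £5,715, leaving £177.
Difference: |£627 − £177| = £450.

£450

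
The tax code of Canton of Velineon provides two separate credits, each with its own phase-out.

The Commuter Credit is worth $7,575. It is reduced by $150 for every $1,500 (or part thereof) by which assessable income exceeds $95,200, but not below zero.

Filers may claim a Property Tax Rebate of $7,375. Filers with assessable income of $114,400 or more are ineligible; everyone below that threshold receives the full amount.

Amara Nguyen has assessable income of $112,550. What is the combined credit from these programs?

Commuter Credit: income exceeds $95,200 by $17,350, which is 12 full-or-partial $1,500 increments; reduction = 12 × $150 = $1,800, leaving $5,775.
Property Tax Rebate: $112,550 is below the $114,400 cutoff, so the full $7,375 applies.
Total: $5,775 + $7,375 = $13,150.

$13,150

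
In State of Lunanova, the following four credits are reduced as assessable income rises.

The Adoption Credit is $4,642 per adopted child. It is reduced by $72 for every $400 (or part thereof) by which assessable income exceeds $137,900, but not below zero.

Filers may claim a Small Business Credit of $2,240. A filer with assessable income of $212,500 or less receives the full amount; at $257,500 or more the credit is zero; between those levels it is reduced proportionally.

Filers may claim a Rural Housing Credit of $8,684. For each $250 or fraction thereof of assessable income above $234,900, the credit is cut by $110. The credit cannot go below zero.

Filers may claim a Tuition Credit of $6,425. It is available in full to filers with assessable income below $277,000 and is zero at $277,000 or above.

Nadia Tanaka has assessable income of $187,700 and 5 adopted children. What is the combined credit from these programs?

$31,559

Adoption Credit: base = 5 × $4,642 = $23,210. income exceeds $137,900 by $49,800, which is 125 full-or-partial $400 increments; reduction = 125 × $72 = $9,000, leaving $14,210.
Small Business Credit: $187,700 is at or below the $212,500 threshold, so the full $2,240 applies.
Rural Housing Credit: $187,700 is at or below the $234,900 threshold, so the full $8,684 applies.
Tuition Credit: $187,700 is below the $277,000 cutoff, so the full $6,425 applies.
Total: $14,210 + $2,240 + $8,684 + $6,425 = $31,559.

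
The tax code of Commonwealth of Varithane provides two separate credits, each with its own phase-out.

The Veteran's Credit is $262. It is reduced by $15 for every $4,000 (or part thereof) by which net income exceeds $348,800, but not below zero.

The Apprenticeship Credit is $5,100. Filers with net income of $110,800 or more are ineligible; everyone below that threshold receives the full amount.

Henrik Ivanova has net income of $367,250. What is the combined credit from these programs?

$187

Veteran's Credit: income exceeds $348,800 by $18,450, which is 5 full-or-partial $4,000 increments; reduction = 5 × $15 = $75, leaving $187.
Apprenticeship Credit: $367,250 meets or exceeds the $110,800 cutoff, so the credit is $0.
Total: $187 + $0 = $187.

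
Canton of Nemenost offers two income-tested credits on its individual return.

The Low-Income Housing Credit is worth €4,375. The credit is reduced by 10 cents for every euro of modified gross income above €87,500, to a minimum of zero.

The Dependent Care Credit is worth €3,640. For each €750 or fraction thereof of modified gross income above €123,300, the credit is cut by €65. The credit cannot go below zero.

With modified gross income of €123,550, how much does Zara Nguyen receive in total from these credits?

Low-Income Housing Credit: 10% of the €36,050 excess over €87,500 is €3,605; credit = €4,375 − €3,605 = €770.
Dependent Care Credit: income exceeds €123,300 by €250, which is 1 full-or-partial €750 increment; reduction = 1 × €65 = €65, leaving €3,575.
Total: €770 + €3,575 = €4,345.

€4,345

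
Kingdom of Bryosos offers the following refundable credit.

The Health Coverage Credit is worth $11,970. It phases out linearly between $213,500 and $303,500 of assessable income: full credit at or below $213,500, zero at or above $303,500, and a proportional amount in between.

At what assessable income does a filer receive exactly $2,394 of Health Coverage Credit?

$2,394 is 2,394/11,970 of the full $11,970, so 9,576/11,970 of the $90,000 range has been used: income = $213,500 + $90,000 × 9,576/11,970 = $285,500.

$285,500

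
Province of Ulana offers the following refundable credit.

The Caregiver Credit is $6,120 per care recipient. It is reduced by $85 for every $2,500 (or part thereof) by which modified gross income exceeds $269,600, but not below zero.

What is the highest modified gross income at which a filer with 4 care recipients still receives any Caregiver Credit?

Full credit = 4 × $6,120 = $24,480.
After 287 increments the reduction is 287 × $85 = $24,395, leaving $85; one more increment wipes it out. Increment 287 ends at excess 287 × $2,500 = $717,500, so the highest qualifying income is $269,600 + $717,500 = $987,100.

$987,100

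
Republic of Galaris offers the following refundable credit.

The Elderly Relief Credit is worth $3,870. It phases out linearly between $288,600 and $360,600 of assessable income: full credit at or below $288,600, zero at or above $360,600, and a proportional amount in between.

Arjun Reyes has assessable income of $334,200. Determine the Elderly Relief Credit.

$1,419

Elderly Relief Credit: $334,200 is $45,600 into a $72,000 phase-out range, leaving 26,400/72,000 of the credit: $3,870 × 26,400/72,000 = $1,419.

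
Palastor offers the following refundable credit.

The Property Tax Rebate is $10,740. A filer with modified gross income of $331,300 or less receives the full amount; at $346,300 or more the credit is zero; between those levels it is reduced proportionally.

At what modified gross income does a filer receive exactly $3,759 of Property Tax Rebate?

$341,050

$3,759 is 3,759/10,740 of the full $10,740, so 6,981/10,740 of the $15,000 range has been used: income = $331,300 + $15,000 × 6,981/10,740 = $341,050.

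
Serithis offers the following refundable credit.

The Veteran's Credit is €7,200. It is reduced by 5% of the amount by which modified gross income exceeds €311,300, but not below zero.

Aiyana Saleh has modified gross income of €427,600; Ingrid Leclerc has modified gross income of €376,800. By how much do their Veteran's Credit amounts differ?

€2,540

Aiyana (€427,600): Veteran's Credit: 5% of the €116,300 excess over €311,300 is €5,815; credit = €7,200 − €5,815 = €1,385.
Ingrid (€376,800): Veteran's Credit: 5% of the €65,500 excess over €311,300 is €3,275; credit = €7,200 − €3,275 = €3,925.
Difference: |€1,385 − €3,925| = €2,540.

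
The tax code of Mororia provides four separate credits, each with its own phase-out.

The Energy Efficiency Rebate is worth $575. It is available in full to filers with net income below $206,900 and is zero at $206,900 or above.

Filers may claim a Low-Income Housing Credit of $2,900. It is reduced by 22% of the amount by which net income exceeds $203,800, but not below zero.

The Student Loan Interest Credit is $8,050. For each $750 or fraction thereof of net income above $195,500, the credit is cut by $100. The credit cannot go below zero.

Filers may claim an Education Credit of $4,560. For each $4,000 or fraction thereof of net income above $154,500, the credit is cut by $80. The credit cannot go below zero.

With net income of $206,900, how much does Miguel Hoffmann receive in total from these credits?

Energy Efficiency Rebate: $206,900 meets or exceeds the $206,900 cutoff, so the credit is $0.
Low-Income Housing Credit: 22% of the $3,100 excess over $203,800 is $682; credit = $2,900 − $682 = $2,218.
Student Loan Interest Credit: income exceeds $195,500 by $11,400, which is 16 full-or-partial $750 increments; reduction = 16 × $100 = $1,600, leaving $6,450.
Education Credit: income exceeds $154,500 by $52,400, which is 14 full-or-partial $4,000 increments; reduction = 14 × $80 = $1,120, leaving $3,440.
Total: $0 + $2,218 + $6,450 + $3,440 = $12,108.

$12,108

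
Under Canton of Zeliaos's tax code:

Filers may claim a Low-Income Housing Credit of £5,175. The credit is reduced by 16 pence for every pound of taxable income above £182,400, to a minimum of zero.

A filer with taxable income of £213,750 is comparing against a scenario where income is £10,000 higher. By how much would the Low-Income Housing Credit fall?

At £213,750 — 16% of the £31,350 excess over £182,400 is £5,016; credit = £5,175 − £5,016 = £159.
At £223,750 — 16% of the £41,350 excess over £182,400 is £6,616 ≥ base, so the credit is £0.
Lost: £159 − £0 = £159.

£159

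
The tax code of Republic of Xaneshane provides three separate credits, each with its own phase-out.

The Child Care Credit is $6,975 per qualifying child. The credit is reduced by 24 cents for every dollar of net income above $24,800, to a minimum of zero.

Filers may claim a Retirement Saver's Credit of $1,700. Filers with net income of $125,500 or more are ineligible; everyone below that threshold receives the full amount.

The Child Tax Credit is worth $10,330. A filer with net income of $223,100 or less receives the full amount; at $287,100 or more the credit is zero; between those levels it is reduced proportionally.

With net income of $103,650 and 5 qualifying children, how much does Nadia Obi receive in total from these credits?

$27,981

Child Care Credit: base = 5 × $6,975 = $34,875. 24% of the $78,850 excess over $24,800 is $18,924; credit = $34,875 − $18,924 = $15,951.
Retirement Saver's Credit: $103,650 is below the $125,500 cutoff, so the full $1,700 applies.
Child Tax Credit: $103,650 is at or below the $223,100 threshold, so the full $10,330 applies.
Total: $15,951 + $1,700 + $10,330 = $27,981.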